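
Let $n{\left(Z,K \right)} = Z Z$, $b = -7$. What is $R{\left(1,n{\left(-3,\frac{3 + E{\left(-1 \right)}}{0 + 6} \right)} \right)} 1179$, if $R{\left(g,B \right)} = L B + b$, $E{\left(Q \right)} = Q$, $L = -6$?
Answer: $-71919$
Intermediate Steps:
$n{\left(Z,K \right)} = Z^{2}$
$R{\left(g,B \right)} = -7 - 6 B$ ($R{\left(g,B \right)} = - 6 B - 7 = -7 - 6 B$)
$R{\left(1,n{\left(-3,\frac{3 + E{\left(-1 \right)}}{0 + 6} \right)} \right)} 1179 = \left(-7 - 6 \left(-3\right)^{2}\right) 1179 = \left(-7 - 54\right) 1179 = \left(-61\right) 1179 = -71919$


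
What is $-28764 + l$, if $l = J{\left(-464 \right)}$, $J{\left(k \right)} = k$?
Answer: $-29228$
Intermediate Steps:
$l = -464$
$-28764 + l = -28764 - 464 = -29228$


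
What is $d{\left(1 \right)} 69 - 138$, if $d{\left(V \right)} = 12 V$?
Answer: $690$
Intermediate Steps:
$d{\left(1 \right)} 69 - 138 = 12 \cdot 1 \cdot 69 - 138 = 12 \cdot 69 - 138 = 828 - 138 = 690$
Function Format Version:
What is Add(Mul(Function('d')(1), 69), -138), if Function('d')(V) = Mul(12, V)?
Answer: 690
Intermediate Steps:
Add(Mul(Function('d')(1), 69), -138) = Add(Mul(Mul(12, 1), 69), -138) = Add(Mul(12, 69), -138) = Add(828, -138) = 690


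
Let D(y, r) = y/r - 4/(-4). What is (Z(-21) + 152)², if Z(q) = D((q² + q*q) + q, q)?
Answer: 12544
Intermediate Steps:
D(y, r) = 1 + y/r (D(y, r) = y/r - 4*(-¼) = y/r + 1 = 1 + y/r)
Z(q) = (2*q + 2*q²)/q (Z(q) = (q + ((q² + q*q) + q))/q = (q + ((q² + q²) + q))/q = (q + (2*q² + q))/q = (q + (q + 2*q²))/q = (2*q + 2*q²)/q)
(Z(-21) + 152)² = ((2 + 2*(-21)) + 152)² = ((2 - 42) + 152)² = (-40 + 152)² = 112² = 12544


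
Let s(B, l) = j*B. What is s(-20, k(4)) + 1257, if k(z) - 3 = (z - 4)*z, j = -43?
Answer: 2117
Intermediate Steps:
k(z) = 3 + z*(-4 + z) (k(z) = 3 + (z - 4)*z = 3 + (-4 + z)*z = 3 + z*(-4 + z))
s(B, l) = -43*B
s(-20, k(4)) + 1257 = -43*(-20) + 1257 = 860 + 1257 = 2117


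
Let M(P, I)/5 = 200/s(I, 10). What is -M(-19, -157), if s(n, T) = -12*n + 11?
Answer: -200/379 ≈ -0.52770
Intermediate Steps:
s(n, T) = 11 - 12*n
M(P, I) = 1000/(11 - 12*I) (M(P, I) = 5*(200/(11 - 12*I)) = 1000/(11 - 12*I))
-M(-19, -157) = -(-1000)/(-11 + 12*(-157)) = -(-1000)/(-11 - 1884) = -(-1000)/(-1895) = -(-1000)*(-1)/1895 = -1*200/379 = -200/379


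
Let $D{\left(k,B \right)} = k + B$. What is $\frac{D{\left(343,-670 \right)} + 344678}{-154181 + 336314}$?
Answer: $\frac{49193}{26019} \approx 1.8907$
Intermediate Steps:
$D{\left(k,B \right)} = B + k$
$\frac{D{\left(343,-670 \right)} + 344678}{-154181 + 336314} = \frac{\left(-670 + 343\right) + 344678}{-154181 + 336314} = \frac{-327 + 344678}{182133} = 344351 \cdot \frac{1}{182133} = \frac{49193}{26019}$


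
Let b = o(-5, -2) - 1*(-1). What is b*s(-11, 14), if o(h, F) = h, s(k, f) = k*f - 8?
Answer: 648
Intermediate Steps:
s(k, f) = -8 + f*k (s(k, f) = f*k - 8 = -8 + f*k)
b = -4 (b = -5 - 1*(-1) = -5 + 1 = -4)
b*s(-11, 14) = -4*(-8 + 14*(-11)) = -4*(-8 - 154) = -4*(-162) = 648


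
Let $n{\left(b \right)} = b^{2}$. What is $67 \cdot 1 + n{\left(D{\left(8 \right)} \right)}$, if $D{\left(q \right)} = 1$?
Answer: $68$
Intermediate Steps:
$67 \cdot 1 + n{\left(D{\left(8 \right)} \right)} = 67 \cdot 1 + 1^{2} = 67 + 1 = 68$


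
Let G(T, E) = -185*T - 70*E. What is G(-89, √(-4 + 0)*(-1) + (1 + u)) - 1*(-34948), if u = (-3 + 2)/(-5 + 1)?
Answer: 102651/2 + 140*I ≈ 51326.0 + 140.0*I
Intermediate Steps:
u = ¼ (u = -1/(-4) = -1*(-¼) = ¼ ≈ 0.25000)
G(-89, √(-4 + 0)*(-1) + (1 + u)) - 1*(-34948) = (-185*(-89) - 70*(√(-4 + 0)*(-1) + (1 + ¼))) - 1*(-34948) = (16465 - 70*(√(-4)*(-1) + 5/4)) + 34948 = (16465 - 70*((2*I)*(-1) + 5/4)) + 34948 = (16465 - 70*(-2*I + 5/4)) + 34948 = (16465 - 70*(5/4 - 2*I)) + 34948 = (16465 + (-175/2 + 140*I)) + 34948 = (32755/2 + 140*I) + 34948 = 102651/2 + 140*I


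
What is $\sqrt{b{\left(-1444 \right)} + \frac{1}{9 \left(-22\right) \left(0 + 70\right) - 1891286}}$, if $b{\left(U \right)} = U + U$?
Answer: $\frac{i \sqrt{10482230742345754}}{1905146} \approx 53.74 i$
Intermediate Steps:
$b{\left(U \right)} = 2 U$
$\sqrt{b{\left(-1444 \right)} + \frac{1}{9 \left(-22\right) \left(0 + 70\right) - 1891286}} = \sqrt{2 \left(-1444\right) + \frac{1}{9 \left(-22\right) \left(0 + 70\right) - 1891286}} = \sqrt{-2888 + \frac{1}{\left(-198\right) 70 - 1891286}} = \sqrt{-2888 + \frac{1}{-13860 - 1891286}} = \sqrt{-2888 + \frac{1}{-1905146}} = \sqrt{-2888 - \frac{1}{1905146}} = \sqrt{- \frac{5502061649}{1905146}} = \frac{i \sqrt{10482230742345754}}{1905146}$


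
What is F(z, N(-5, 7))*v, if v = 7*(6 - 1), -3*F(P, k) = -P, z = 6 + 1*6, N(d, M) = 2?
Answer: 140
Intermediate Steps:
z = 12 (z = 6 + 6 = 12)
F(P, k) = P/3 (F(P, k) = -(-1)*P/3 = P/3)
v = 35 (v = 7*5 = 35)
F(z, N(-5, 7))*v = ((⅓)*12)*35 = 4*35 = 140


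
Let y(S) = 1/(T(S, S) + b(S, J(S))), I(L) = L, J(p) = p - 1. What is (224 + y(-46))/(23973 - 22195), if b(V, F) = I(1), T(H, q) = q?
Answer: 10079/80010 ≈ 0.12597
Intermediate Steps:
J(p) = -1 + p
b(V, F) = 1
y(S) = 1/(1 + S) (y(S) = 1/(S + 1) = 1/(1 + S))
(224 + y(-46))/(23973 - 22195) = (224 + 1/(1 - 46))/(23973 - 22195) = (224 + 1/(-45))/1778 = (224 - 1/45)*(1/1778) = (10079/45)*(1/1778) = 10079/80010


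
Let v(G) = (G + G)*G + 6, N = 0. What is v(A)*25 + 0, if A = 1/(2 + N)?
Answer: 325/2 ≈ 162.50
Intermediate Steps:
A = ½ (A = 1/(2 + 0) = 1/2 = ½ ≈ 0.50000)
v(G) = 6 + 2*G² (v(G) = (2*G)*G + 6 = 2*G² + 6 = 6 + 2*G²)
v(A)*25 + 0 = (6 + 2*(½)²)*25 + 0 = (6 + 2*(¼))*25 + 0 = (6 + ½)*25 + 0 = (13/2)*25 + 0 = 325/2 + 0 = 325/2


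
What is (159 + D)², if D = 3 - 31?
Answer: 17161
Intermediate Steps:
D = -28
(159 + D)² = (159 - 28)² = 131² = 17161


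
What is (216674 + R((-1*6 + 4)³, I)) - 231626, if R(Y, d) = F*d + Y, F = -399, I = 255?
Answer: -116705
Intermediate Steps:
R(Y, d) = Y - 399*d (R(Y, d) = -399*d + Y = Y - 399*d)
(216674 + R((-1*6 + 4)³, I)) - 231626 = (216674 + ((-1*6 + 4)³ - 399*255)) - 231626 = (216674 + ((-6 + 4)³ - 101745)) - 231626 = (216674 + ((-2)³ - 101745)) - 231626 = (216674 + (-8 - 101745)) - 231626 = (216674 - 101753) - 231626 = 114921 - 231626 = -116705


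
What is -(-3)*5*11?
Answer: 165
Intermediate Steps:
-(-3)*5*11 = -3*(-5)*11 = 15*11 = 165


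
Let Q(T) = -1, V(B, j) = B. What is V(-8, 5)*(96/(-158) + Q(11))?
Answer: 1016/79 ≈ 12.861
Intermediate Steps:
V(-8, 5)*(96/(-158) + Q(11)) = -8*(96/(-158) - 1) = -8*(96*(-1/158) - 1) = -8*(-48/79 - 1) = -8*(-127/79) = 1016/79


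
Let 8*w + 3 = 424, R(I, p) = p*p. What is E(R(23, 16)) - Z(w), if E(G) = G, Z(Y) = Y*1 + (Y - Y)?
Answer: 1627/8 ≈ 203.38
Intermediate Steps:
R(I, p) = p²
w = 421/8 (w = -3/8 + (⅛)*424 = -3/8 + 53 = 421/8 ≈ 52.625)
Z(Y) = Y (Z(Y) = Y + 0 = Y)
E(R(23, 16)) - Z(w) = 16² - 1*421/8 = 256 - 421/8 = 1627/8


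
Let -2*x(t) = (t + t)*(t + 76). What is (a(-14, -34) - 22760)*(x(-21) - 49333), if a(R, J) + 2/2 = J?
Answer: 1098217510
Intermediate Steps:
x(t) = -t*(76 + t) (x(t) = -(t + t)*(t + 76)/2 = -2*t*(76 + t)/2 = -t*(76 + t))
a(R, J) = -1 + J
(a(-14, -34) - 22760)*(x(-21) - 49333) = ((-1 - 34) - 22760)*(-1*(-21)*(76 - 21) - 49333) = (-35 - 22760)*(-1*(-21)*55 - 49333) = -22795*(1155 - 49333) = -22795*(-48178) = 1098217510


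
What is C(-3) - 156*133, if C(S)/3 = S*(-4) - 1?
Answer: -20715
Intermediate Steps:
C(S) = -3 - 12*S (C(S) = 3*(S*(-4) - 1) = 3*(-4*S - 1) = 3*(-1 - 4*S) = -3 - 12*S)
C(-3) - 156*133 = (-3 - 12*(-3)) - 156*133 = (-3 + 36) - 20748 = 33 - 20748 = -20715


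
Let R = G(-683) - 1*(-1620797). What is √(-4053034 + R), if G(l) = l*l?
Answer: 2*I*√491437 ≈ 1402.1*I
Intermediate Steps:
G(l) = l²
R = 2087286 (R = (-683)² - 1*(-1620797) = 466489 + 1620797 = 2087286)
√(-4053034 + R) = √(-4053034 + 2087286) = √(-1965748) = 2*I*√491437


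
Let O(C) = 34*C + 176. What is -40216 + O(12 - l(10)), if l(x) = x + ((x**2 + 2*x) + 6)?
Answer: -44256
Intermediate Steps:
l(x) = 6 + x**2 + 3*x (l(x) = x + (6 + x**2 + 2*x) = 6 + x**2 + 3*x)
O(C) = 176 + 34*C
-40216 + O(12 - l(10)) = -40216 + (176 + 34*(12 - (6 + 10**2 + 3*10))) = -40216 + (176 + 34*(12 - (6 + 100 + 30))) = -40216 + (176 + 34*(12 - 1*136)) = -40216 + (176 + 34*(12 - 136)) = -40216 + (176 + 34*(-124)) = -40216 + (176 - 4216) = -40216 - 4040 = -44256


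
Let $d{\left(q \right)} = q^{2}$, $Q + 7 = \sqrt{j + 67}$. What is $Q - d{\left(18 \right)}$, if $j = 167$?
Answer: $-331 + 3 \sqrt{26} \approx -315.7$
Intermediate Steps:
$Q = -7 + 3 \sqrt{26}$ ($Q = -7 + \sqrt{167 + 67} = -7 + \sqrt{234} = -7 + 3 \sqrt{26} \approx 8.2971$)
$Q - d{\left(18 \right)} = \left(-7 + 3 \sqrt{26}\right) - 18^{2} = \left(-7 + 3 \sqrt{26}\right) - 324 = -331 + 3 \sqrt{26}$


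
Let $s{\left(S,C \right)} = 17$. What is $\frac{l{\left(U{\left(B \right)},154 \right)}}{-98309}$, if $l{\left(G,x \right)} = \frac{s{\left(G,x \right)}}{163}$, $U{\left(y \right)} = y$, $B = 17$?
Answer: $- \frac{17}{16024367} \approx -1.0609 \cdot 10^{-6}$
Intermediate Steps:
$l{\left(G,x \right)} = \frac{17}{163}$
$\frac{l{\left(U{\left(B \right)},154 \right)}}{-98309} = \frac{17}{163 \left(-98309\right)} = \frac{17}{163} \left(- \frac{1}{98309}\right) = - \frac{17}{16024367}$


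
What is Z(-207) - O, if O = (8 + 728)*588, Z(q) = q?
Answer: -432975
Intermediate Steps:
O = 432768 (O = 736*588 = 432768)
Z(-207) - O = -207 - 1*432768 = -207 - 432768 = -432975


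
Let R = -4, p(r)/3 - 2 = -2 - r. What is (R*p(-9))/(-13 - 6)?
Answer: 108/19 ≈ 5.6842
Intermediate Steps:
p(r) = -3*r (p(r) = 6 + 3*(-2 - r) = 6 + (-6 - 3*r) = -3*r)
(R*p(-9))/(-13 - 6) = (-(-12)*(-9))/(-13 - 6) = -4*27/(-19) = -108*(-1/19) = 108/19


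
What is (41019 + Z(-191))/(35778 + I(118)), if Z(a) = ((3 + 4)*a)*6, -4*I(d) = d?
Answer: 65994/71497 ≈ 0.92303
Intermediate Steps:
I(d) = -d/4
Z(a) = 42*a (Z(a) = (7*a)*6 = 42*a)
(41019 + Z(-191))/(35778 + I(118)) = (41019 + 42*(-191))/(35778 - ¼*118) = (41019 - 8022)/(35778 - 59/2) = 32997/(71497/2) = 32997*(2/71497) = 65994/71497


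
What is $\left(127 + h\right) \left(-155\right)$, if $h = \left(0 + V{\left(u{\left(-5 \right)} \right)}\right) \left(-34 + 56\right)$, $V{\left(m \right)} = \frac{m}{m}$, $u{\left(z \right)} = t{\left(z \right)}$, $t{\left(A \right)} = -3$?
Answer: $-23095$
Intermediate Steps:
$u{\left(z \right)} = -3$
$V{\left(m \right)} = 1$
$h = 22$ ($h = \left(0 + 1\right) \left(-34 + 56\right) = 1 \cdot 22 = 22$)
$\left(127 + h\right) \left(-155\right) = \left(127 + 22\right) \left(-155\right) = 149 \left(-155\right) = -23095$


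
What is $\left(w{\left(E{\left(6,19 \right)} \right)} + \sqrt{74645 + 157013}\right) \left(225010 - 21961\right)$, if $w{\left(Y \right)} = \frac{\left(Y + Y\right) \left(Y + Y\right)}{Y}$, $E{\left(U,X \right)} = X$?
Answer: $15431724 + 203049 \sqrt{231658} \approx 1.1316 \cdot 10^{8}$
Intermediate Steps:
$w{\left(Y \right)} = 4 Y$ ($w{\left(Y \right)} = \frac{2 Y 2 Y}{Y} = \frac{4 Y^{2}}{Y} = 4 Y$)
$\left(w{\left(E{\left(6,19 \right)} \right)} + \sqrt{74645 + 157013}\right) \left(225010 - 21961\right) = \left(4 \cdot 19 + \sqrt{74645 + 157013}\right) \left(225010 - 21961\right) = \left(76 + \sqrt{231658}\right) 203049 = 15431724 + 203049 \sqrt{231658}$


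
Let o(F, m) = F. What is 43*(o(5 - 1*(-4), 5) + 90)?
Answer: 4257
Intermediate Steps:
43*(o(5 - 1*(-4), 5) + 90) = 43*((5 - 1*(-4)) + 90) = 43*((5 + 4) + 90) = 43*(9 + 90) = 43*99 = 4257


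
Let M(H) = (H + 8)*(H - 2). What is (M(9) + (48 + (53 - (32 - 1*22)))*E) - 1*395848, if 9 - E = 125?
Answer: -406285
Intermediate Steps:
M(H) = (-2 + H)*(8 + H) (M(H) = (8 + H)*(-2 + H) = (-2 + H)*(8 + H))
E = -116 (E = 9 - 1*125 = 9 - 125 = -116)
(M(9) + (48 + (53 - (32 - 1*22)))*E) - 1*395848 = ((-16 + 9² + 6*9) + (48 + (53 - (32 - 1*22)))*(-116)) - 1*395848 = ((-16 + 81 + 54) + (48 + (53 - (32 - 22)))*(-116)) - 395848 = (119 + (48 + (53 - 1*10))*(-116)) - 395848 = (119 + (48 + (53 - 10))*(-116)) - 395848 = (119 + (48 + 43)*(-116)) - 395848 = (119 + 91*(-116)) - 395848 = (119 - 10556) - 395848 = -10437 - 395848 = -406285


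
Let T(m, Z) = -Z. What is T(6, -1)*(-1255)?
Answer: -1255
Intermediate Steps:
T(6, -1)*(-1255) = -1*(-1)*(-1255) = 1*(-1255) = -1255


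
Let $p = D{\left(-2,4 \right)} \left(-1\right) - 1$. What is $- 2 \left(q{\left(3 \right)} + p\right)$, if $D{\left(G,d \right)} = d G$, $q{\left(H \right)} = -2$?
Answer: $-10$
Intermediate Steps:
$D{\left(G,d \right)} = G d$
$p = 7$ ($p = \left(-2\right) 4 \left(-1\right) - 1 = \left(-8\right) \left(-1\right) - 1 = 8 - 1 = 7$)
$- 2 \left(q{\left(3 \right)} + p\right) = - 2 \left(-2 + 7\right) = \left(-2\right) 5 = -10$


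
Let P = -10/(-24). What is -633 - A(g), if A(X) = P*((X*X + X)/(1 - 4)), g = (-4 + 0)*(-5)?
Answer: -1724/3 ≈ -574.67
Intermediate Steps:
P = 5/12 (P = -10*(-1/24) = 5/12 ≈ 0.41667)
g = 20 (g = -4*(-5) = 20)
A(X) = -5*X/36 - 5*X**2/36 (A(X) = 5*((X*X + X)/(1 - 4))/12 = 5*((X**2 + X)/(-3))/12 = 5*((X + X**2)*(-1/3))/12 = 5*(-X/3 - X**2/3)/12 = -5*X/36 - 5*X**2/36)
-633 - A(g) = -633 - (-5)*20*(1 + 20)/36 = -633 - (-5)*20*21/36 = -633 - 1*(-175/3) = -633 + 175/3 = -1724/3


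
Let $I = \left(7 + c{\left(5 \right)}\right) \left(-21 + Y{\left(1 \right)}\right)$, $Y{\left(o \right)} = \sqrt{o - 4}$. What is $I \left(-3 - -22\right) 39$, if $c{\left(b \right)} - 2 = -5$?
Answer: $-62244 + 2964 i \sqrt{3} \approx -62244.0 + 5133.8 i$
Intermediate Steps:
$Y{\left(o \right)} = \sqrt{-4 + o}$
$c{\left(b \right)} = -3$ ($c{\left(b \right)} = 2 - 5 = -3$)
$I = -84 + 4 i \sqrt{3}$ ($I = \left(7 - 3\right) \left(-21 + \sqrt{-4 + 1}\right) = 4 \left(-21 + \sqrt{-3}\right) = 4 \left(-21 + i \sqrt{3}\right) = -84 + 4 i \sqrt{3} \approx -84.0 + 6.9282 i$)
$I \left(-3 - -22\right) 39 = \left(-84 + 4 i \sqrt{3}\right) \left(-3 - -22\right) 39 = \left(-84 + 4 i \sqrt{3}\right) \left(-3 + 22\right) 39 = \left(-84 + 4 i \sqrt{3}\right) 19 \cdot 39 = \left(-1596 + 76 i \sqrt{3}\right) 39 = -62244 + 2964 i \sqrt{3}$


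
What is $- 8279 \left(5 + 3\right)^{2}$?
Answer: $-529856$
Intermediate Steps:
$- 8279 \left(5 + 3\right)^{2} = - 8279 \cdot 8^{2} = \left(-8279\right) 64 = -529856$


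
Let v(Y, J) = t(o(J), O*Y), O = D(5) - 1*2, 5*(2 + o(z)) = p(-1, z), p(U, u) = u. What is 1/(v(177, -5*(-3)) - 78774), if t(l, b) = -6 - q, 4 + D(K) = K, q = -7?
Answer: -1/78773 ≈ -1.2695e-5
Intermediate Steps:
D(K) = -4 + K
o(z) = -2 + z/5
O = -1 (O = (-4 + 5) - 1*2 = 1 - 2 = -1)
t(l, b) = 1 (t(l, b) = -6 - 1*(-7) = -6 + 7 = 1)
v(Y, J) = 1
1/(v(177, -5*(-3)) - 78774) = 1/(1 - 78774) = 1/(-78773) = -1/78773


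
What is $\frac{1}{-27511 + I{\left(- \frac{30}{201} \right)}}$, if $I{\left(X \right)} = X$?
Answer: $- \frac{67}{1843247} \approx -3.6349 \cdot 10^{-5}$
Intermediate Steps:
$\frac{1}{-27511 + I{\left(- \frac{30}{201} \right)}} = \frac{1}{-27511 - \frac{30}{201}} = \frac{1}{-27511 - \frac{10}{67}} = \frac{1}{- \frac{1843247}{67}} = - \frac{67}{1843247}$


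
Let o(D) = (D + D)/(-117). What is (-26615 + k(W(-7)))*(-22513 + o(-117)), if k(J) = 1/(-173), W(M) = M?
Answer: 103649558356/173 ≈ 5.9913e+8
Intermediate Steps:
k(J) = -1/173
o(D) = -2*D/117
(-26615 + k(W(-7)))*(-22513 + o(-117)) = (-26615 - 1/173)*(-22513 - 2/117*(-117)) = -4604396*(-22513 + 2)/173 = -4604396/173*(-22511) = 103649558356/173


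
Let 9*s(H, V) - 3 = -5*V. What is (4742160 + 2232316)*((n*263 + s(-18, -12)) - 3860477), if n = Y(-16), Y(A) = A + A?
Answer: -26983452553736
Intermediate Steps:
Y(A) = 2*A
s(H, V) = 1/3 - 5*V/9 (s(H, V) = 1/3 + (-5*V)/9 = 1/3 - 5*V/9)
n = -32 (n = 2*(-16) = -32)
(4742160 + 2232316)*((n*263 + s(-18, -12)) - 3860477) = (4742160 + 2232316)*((-32*263 + (1/3 - 5/9*(-12))) - 3860477) = 6974476*((-8416 + (1/3 + 20/3)) - 3860477) = 6974476*((-8416 + 7) - 3860477) = 6974476*(-8409 - 3860477) = 6974476*(-3868886) = -26983452553736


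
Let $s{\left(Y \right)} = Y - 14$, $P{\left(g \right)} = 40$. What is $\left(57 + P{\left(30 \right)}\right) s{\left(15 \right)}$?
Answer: $97$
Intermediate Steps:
$s{\left(Y \right)} = -14 + Y$ ($s{\left(Y \right)} = Y - 14 = -14 + Y$)
$\left(57 + P{\left(30 \right)}\right) s{\left(15 \right)} = \left(57 + 40\right) \left(-14 + 15\right) = 97 \cdot 1 = 97$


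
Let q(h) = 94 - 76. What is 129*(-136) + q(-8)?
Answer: -17526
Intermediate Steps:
q(h) = 18
129*(-136) + q(-8) = 129*(-136) + 18 = -17544 + 18 = -17526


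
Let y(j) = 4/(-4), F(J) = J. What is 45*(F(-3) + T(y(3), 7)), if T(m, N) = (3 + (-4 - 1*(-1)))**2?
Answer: -135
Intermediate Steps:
y(j) = -1 (y(j) = 4*(-1/4) = -1)
T(m, N) = 0 (T(m, N) = (3 + (-4 + 1))**2 = (3 - 3)**2 = 0**2 = 0)
45*(F(-3) + T(y(3), 7)) = 45*(-3 + 0) = 45*(-3) = -135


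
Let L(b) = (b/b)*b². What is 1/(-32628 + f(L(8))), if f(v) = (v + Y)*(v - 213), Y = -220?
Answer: -1/9384 ≈ -0.00010656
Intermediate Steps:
L(b) = b² (L(b) = 1*b² = b²)
f(v) = (-220 + v)*(-213 + v) (f(v) = (v - 220)*(v - 213) = (-220 + v)*(-213 + v))
1/(-32628 + f(L(8))) = 1/(-32628 + (46860 + (8²)² - 433*8²)) = 1/(-32628 + (46860 + 64² - 433*64)) = 1/(-32628 + (46860 + 4096 - 27712)) = 1/(-32628 + 23244) = 1/(-9384) = -1/9384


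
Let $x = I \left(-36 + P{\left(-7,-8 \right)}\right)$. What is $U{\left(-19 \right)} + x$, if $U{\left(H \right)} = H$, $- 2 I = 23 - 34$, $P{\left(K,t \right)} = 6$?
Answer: $-184$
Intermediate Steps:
$I = \frac{11}{2}$ ($I = - \frac{23 - 34}{2} = \left(- \frac{1}{2}\right) \left(-11\right) = \frac{11}{2} \approx 5.5$)
$x = -165$ ($x = \frac{11 \left(-36 + 6\right)}{2} = \frac{11}{2} \left(-30\right) = -165$)
$U{\left(-19 \right)} + x = -19 - 165 = -184$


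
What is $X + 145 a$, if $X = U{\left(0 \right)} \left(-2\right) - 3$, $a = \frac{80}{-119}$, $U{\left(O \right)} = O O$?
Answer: $- \frac{11957}{119} \approx -100.48$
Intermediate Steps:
$U{\left(O \right)} = O^{2}$
$a = - \frac{80}{119}$ ($a = 80 \left(- \frac{1}{119}\right) = - \frac{80}{119} \approx -0.67227$)
$X = -3$ ($X = 0^{2} \left(-2\right) - 3 = 0 \left(-2\right) - 3 = 0 - 3 = -3$)
$X + 145 a = -3 + 145 \left(- \frac{80}{119}\right) = -3 - \frac{11600}{119} = - \frac{11957}{119}$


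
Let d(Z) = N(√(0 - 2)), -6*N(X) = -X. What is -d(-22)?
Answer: -I*√2/6 ≈ -0.2357*I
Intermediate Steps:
N(X) = X/6 (N(X) = -(-1)*X/6 = X/6)
d(Z) = I*√2/6 (d(Z) = √(0 - 2)/6 = √(-2)/6 = (I*√2)/6 = I*√2/6)
-d(-22) = -I*√2/6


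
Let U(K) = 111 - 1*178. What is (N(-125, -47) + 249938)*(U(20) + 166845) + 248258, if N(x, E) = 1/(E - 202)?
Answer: 10379417430700/249 ≈ 4.1684e+10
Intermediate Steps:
N(x, E) = 1/(-202 + E)
U(K) = -67 (U(K) = 111 - 178 = -67)
(N(-125, -47) + 249938)*(U(20) + 166845) + 248258 = (1/(-202 - 47) + 249938)*(-67 + 166845) + 248258 = (1/(-249) + 249938)*166778 + 248258 = (-1/249 + 249938)*166778 + 248258 = (62234561/249)*166778 + 248258 = 10379355614458/249 + 248258 = 10379417430700/249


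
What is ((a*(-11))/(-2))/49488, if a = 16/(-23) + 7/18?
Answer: -1397/40976064 ≈ -3.4093e-5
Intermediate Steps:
a = -127/414 (a = 16*(-1/23) + 7*(1/18) = -16/23 + 7/18 = -127/414 ≈ -0.30676)
((a*(-11))/(-2))/49488 = (-127/414*(-11)/(-2))/49488 = ((1397/414)*(-1/2))*(1/49488) = -1397/828*1/49488 = -1397/40976064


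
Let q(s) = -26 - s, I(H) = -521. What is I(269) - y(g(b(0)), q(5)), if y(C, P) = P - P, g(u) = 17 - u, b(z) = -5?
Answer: -521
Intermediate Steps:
y(C, P) = 0
I(269) - y(g(b(0)), q(5)) = -521 - 1*0 = -521 + 0 = -521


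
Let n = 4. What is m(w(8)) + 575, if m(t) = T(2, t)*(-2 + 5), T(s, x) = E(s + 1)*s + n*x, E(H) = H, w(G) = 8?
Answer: 689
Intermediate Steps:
T(s, x) = 4*x + s*(1 + s) (T(s, x) = (s + 1)*s + 4*x = (1 + s)*s + 4*x = s*(1 + s) + 4*x = 4*x + s*(1 + s))
m(t) = 18 + 12*t (m(t) = (4*t + 2*(1 + 2))*(-2 + 5) = (4*t + 2*3)*3 = (4*t + 6)*3 = (6 + 4*t)*3 = 18 + 12*t)
m(w(8)) + 575 = (18 + 12*8) + 575 = (18 + 96) + 575 = 114 + 575 = 689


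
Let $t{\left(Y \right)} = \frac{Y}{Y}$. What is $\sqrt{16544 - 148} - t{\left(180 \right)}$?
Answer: $-1 + 2 \sqrt{4099} \approx 127.05$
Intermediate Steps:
$t{\left(Y \right)} = 1$
$\sqrt{16544 - 148} - t{\left(180 \right)} = \sqrt{16544 - 148} - 1 = \sqrt{16396} - 1 = 2 \sqrt{4099} - 1 = -1 + 2 \sqrt{4099}$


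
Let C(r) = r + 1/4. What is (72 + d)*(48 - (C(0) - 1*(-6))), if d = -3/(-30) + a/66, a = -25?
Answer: 988139/330 ≈ 2994.4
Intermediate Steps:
C(r) = ¼ + r (C(r) = r + 1*(¼) = r + ¼ = ¼ + r)
d = -46/165 (d = -3/(-30) - 25/66 = -3*(-1/30) - 25*1/66 = ⅒ - 25/66 = -46/165 ≈ -0.27879)
(72 + d)*(48 - (C(0) - 1*(-6))) = (72 - 46/165)*(48 - ((¼ + 0) - 1*(-6))) = 11834*(48 - (¼ + 6))/165 = 11834*(48 - 1*25/4)/165 = 11834*(48 - 25/4)/165 = (11834/165)*(167/4) = 988139/330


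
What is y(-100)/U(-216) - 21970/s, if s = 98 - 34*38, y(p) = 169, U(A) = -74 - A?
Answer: 1660763/84774 ≈ 19.590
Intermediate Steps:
s = -1194 (s = 98 - 1292 = -1194)
y(-100)/U(-216) - 21970/s = 169/(-74 - 1*(-216)) - 21970/(-1194) = 169/(-74 + 216) - 21970*(-1/1194) = 169/142 + 10985/597 = 1660763/84774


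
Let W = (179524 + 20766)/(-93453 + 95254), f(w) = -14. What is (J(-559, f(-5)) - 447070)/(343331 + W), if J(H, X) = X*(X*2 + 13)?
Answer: -804794860/618539421 ≈ -1.3011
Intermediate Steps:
J(H, X) = X*(13 + 2*X) (J(H, X) = X*(2*X + 13) = X*(13 + 2*X))
W = 200290/1801 ≈ 111.21
(J(-559, f(-5)) - 447070)/(343331 + W) = (-14*(13 + 2*(-14)) - 447070)/(343331 + 200290/1801) = (-14*(13 - 28) - 447070)/(618539421/1801) = (-14*(-15) - 447070)*(1801/618539421) = (210 - 447070)*(1801/618539421) = -446860*1801/618539421 = -804794860/618539421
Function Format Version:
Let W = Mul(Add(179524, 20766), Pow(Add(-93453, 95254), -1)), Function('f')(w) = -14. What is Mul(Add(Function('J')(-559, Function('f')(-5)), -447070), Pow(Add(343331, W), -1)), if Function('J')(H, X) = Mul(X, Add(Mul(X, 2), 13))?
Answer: Rational(-804794860, 618539421) ≈ -1.3011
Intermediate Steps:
Function('J')(H, X) = Mul(X, Add(13, Mul(2, X))) (Function('J')(H, X) = Mul(X, Add(Mul(2, X), 13)) = Mul(X, Add(13, Mul(2, X))))
W = Rational(200290, 1801) (W = Mul(200290, Pow(1801, -1)) = Mul(200290, Rational(1, 1801)) = Rational(200290, 1801) ≈ 111.21)
Mul(Add(Function('J')(-559, Function('f')(-5)), -447070), Pow(Add(343331, W), -1)) = Mul(Add(Mul(-14, Add(13, Mul(2, -14))), -447070), Pow(Add(343331, Rational(200290, 1801)), -1)) = Mul(Add(Mul(-14, Add(13, -28)), -447070), Pow(Rational(618539421, 1801), -1)) = Mul(Add(Mul(-14, -15), -447070), Rational(1801, 618539421)) = Mul(Add(210, -447070), Rational(1801, 618539421)) = Mul(-446860, Rational(1801, 618539421)) = Rational(-804794860, 618539421)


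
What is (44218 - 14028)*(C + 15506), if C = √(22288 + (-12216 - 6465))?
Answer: 468126140 + 30190*√3607 ≈ 4.6994e+8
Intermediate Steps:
C = √3607 (C = √(22288 - 18681) = √3607 ≈ 60.058)
(44218 - 14028)*(C + 15506) = (44218 - 14028)*(√3607 + 15506) = 30190*(15506 + √3607) = 468126140 + 30190*√3607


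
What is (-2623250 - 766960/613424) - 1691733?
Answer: -165432181172/38339 ≈ -4.3150e+6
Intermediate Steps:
(-2623250 - 766960/613424) - 1691733 = (-2623250 - 766960*1/613424) - 1691733 = (-2623250 - 47935/38339) - 1691733 = -100572829685/38339 - 1691733 = -165432181172/38339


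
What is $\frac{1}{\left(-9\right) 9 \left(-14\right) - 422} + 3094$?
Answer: $\frac{2202929}{712} \approx 3094.0$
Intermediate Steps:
$\frac{1}{\left(-9\right) 9 \left(-14\right) - 422} + 3094 = \frac{1}{\left(-81\right) \left(-14\right) - 422} + 3094 = \frac{1}{1134 - 422} + 3094 = \frac{1}{712} + 3094 = \frac{2202929}{712}$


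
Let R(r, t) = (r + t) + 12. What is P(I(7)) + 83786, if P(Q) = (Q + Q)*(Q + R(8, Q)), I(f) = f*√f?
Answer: 85158 + 280*√7 ≈ 85899.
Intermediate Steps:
I(f) = f^(3/2)
R(r, t) = 12 + r + t
P(Q) = 2*Q*(20 + 2*Q) (P(Q) = (Q + Q)*(Q + (12 + 8 + Q)) = (2*Q)*(Q + (20 + Q)) = (2*Q)*(20 + 2*Q) = 2*Q*(20 + 2*Q))
P(I(7)) + 83786 = 4*7^(3/2)*(10 + 7^(3/2)) + 83786 = 4*(7*√7)*(10 + 7*√7) + 83786 = 28*√7*(10 + 7*√7) + 83786 = 83786 + 28*√7*(10 + 7*√7)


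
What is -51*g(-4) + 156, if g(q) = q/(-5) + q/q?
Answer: 321/5 ≈ 64.200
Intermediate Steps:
g(q) = 1 - q/5 (g(q) = q*(-1/5) + 1 = -q/5 + 1 = 1 - q/5)
-51*g(-4) + 156 = -51*(1 - 1/5*(-4)) + 156 = -51*(1 + 4/5) + 156 = -51*9/5 + 156 = -459/5 + 156 = 321/5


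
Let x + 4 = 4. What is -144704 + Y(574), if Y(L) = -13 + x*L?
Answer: -144717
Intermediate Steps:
x = 0 (x = -4 + 4 = 0)
Y(L) = -13 (Y(L) = -13 + 0*L = -13 + 0 = -13)
-144704 + Y(574) = -144704 - 13 = -144717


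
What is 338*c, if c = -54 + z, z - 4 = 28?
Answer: -7436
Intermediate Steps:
z = 32 (z = 4 + 28 = 32)
c = -22 (c = -54 + 32 = -22)
338*c = 338*(-22) = -7436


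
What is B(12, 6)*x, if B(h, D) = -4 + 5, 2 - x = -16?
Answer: 18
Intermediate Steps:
x = 18 (x = 2 - 1*(-16) = 2 + 16 = 18)
B(h, D) = 1
B(12, 6)*x = 1*18 = 18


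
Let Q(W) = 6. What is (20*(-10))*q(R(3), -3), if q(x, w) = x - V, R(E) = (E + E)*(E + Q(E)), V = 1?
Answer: -10600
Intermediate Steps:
R(E) = 2*E*(6 + E) (R(E) = (E + E)*(E + 6) = (2*E)*(6 + E) = 2*E*(6 + E))
q(x, w) = -1 + x (q(x, w) = x - 1*1 = x - 1 = -1 + x)
(20*(-10))*q(R(3), -3) = (20*(-10))*(-1 + 2*3*(6 + 3)) = -200*(-1 + 2*3*9) = -200*(-1 + 54) = -200*53 = -10600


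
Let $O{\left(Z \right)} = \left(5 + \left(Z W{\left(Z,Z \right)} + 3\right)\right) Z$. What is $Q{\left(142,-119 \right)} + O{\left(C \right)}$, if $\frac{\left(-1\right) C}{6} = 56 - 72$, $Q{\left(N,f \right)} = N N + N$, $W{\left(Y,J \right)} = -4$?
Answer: $-15790$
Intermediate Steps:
$Q{\left(N,f \right)} = N + N^{2}$ ($Q{\left(N,f \right)} = N^{2} + N = N + N^{2}$)
$C = 96$ ($C = - 6 \left(56 - 72\right) = \left(-6\right) \left(-16\right) = 96$)
$O{\left(Z \right)} = Z \left(8 - 4 Z\right)$ ($O{\left(Z \right)} = \left(5 + \left(Z \left(-4\right) + 3\right)\right) Z = \left(5 - \left(-3 + 4 Z\right)\right) Z = \left(8 - 4 Z\right) Z = Z \left(8 - 4 Z\right)$)
$Q{\left(142,-119 \right)} + O{\left(C \right)} = 142 \left(1 + 142\right) + 4 \cdot 96 \left(2 - 96\right) = 142 \cdot 143 + 4 \cdot 96 \left(2 - 96\right) = 20306 + 4 \cdot 96 \left(-94\right) = 20306 - 36096 = -15790$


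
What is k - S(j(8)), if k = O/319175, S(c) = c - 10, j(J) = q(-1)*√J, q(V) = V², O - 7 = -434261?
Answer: 2757496/319175 - 2*√2 ≈ 5.8110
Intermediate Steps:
O = -434254 (O = 7 - 434261 = -434254)
j(J) = √J (j(J) = (-1)²*√J = 1*√J = √J)
S(c) = -10 + c
k = -434254/319175 ≈ -1.3606
k - S(j(8)) = -434254/319175 - (-10 + √8) = -434254/319175 - (-10 + 2*√2) = -434254/319175 + (10 - 2*√2) = 2757496/319175 - 2*√2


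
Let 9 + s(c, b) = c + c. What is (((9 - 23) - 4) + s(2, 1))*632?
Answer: -14536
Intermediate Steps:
s(c, b) = -9 + 2*c (s(c, b) = -9 + (c + c) = -9 + 2*c)
(((9 - 23) - 4) + s(2, 1))*632 = (((9 - 23) - 4) + (-9 + 2*2))*632 = ((-14 - 4) + (-9 + 4))*632 = (-18 - 5)*632 = -23*632 = -14536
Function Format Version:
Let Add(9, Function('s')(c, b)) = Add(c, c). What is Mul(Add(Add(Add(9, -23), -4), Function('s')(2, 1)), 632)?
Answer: -14536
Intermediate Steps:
Function('s')(c, b) = Add(-9, Mul(2, c)) (Function('s')(c, b) = Add(-9, Add(c, c)) = Add(-9, Mul(2, c)))
Mul(Add(Add(Add(9, -23), -4), Function('s')(2, 1)), 632) = Mul(Add(Add(Add(9, -23), -4), Add(-9, Mul(2, 2))), 632) = Mul(Add(Add(-14, -4), Add(-9, 4)), 632) = Mul(Add(-18, -5), 632) = Mul(-23, 632) = -14536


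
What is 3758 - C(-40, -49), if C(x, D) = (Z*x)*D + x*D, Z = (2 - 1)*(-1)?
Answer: 3758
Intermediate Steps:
Z = -1 (Z = 1*(-1) = -1)
C(x, D) = 0 (C(x, D) = (-x)*D + x*D = -D*x + D*x = 0)
3758 - C(-40, -49) = 3758 - 1*0 = 3758 + 0 = 3758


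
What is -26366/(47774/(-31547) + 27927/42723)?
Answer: 3948403654894/128892837 ≈ 30633.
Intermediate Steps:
-26366/(47774/(-31547) + 27927/42723) = -26366/(47774*(-1/31547) + 27927*(1/42723)) = -26366/(-47774/31547 + 3103/4747) = -26366/(-128892837/149753609) = -26366*(-149753609/128892837) = 3948403654894/128892837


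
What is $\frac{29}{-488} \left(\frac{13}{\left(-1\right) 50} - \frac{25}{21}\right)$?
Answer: $\frac{44167}{512400} \approx 0.086196$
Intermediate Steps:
$\frac{29}{-488} \left(\frac{13}{\left(-1\right) 50} - \frac{25}{21}\right) = 29 \left(- \frac{1}{488}\right) \left(\frac{13}{-50} - \frac{25}{21}\right) = - \frac{29 \left(13 \left(- \frac{1}{50}\right) - \frac{25}{21}\right)}{488} = - \frac{29 \left(- \frac{13}{50} - \frac{25}{21}\right)}{488} = \left(- \frac{29}{488}\right) \left(- \frac{1523}{1050}\right) = \frac{44167}{512400}$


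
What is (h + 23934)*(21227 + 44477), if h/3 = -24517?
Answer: -3260035368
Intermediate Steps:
h = -73551 (h = 3*(-24517) = -73551)
(h + 23934)*(21227 + 44477) = (-73551 + 23934)*(21227 + 44477) = -49617*65704 = -3260035368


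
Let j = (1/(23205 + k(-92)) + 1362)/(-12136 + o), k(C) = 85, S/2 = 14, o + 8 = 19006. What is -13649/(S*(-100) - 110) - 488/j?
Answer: -226518517208731/92308054710 ≈ -2453.9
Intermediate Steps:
o = 18998 (o = -8 + 19006 = 18998)
S = 28 (S = 2*14 = 28)
j = 31720981/159815980 (j = (1/(23205 + 85) + 1362)/(-12136 + 18998) = (1/23290 + 1362)/6862 = (1/23290 + 1362)*(1/6862) = (31720981/23290)*(1/6862) = 31720981/159815980 ≈ 0.19848)
-13649/(S*(-100) - 110) - 488/j = -13649/(28*(-100) - 110) - 488/31720981/159815980 = -13649/(-2800 - 110) - 488*159815980/31720981 = -13649/(-2910) - 77990198240/31720981 = -13649*(-1/2910) - 77990198240/31720981 = 13649/2910 - 77990198240/31720981 = -226518517208731/92308054710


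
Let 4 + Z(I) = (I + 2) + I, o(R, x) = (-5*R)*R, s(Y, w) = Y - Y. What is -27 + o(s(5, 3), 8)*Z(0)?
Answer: -27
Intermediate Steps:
s(Y, w) = 0
o(R, x) = -5*R²
Z(I) = -2 + 2*I (Z(I) = -4 + ((I + 2) + I) = -4 + ((2 + I) + I) = -4 + (2 + 2*I) = -2 + 2*I)
-27 + o(s(5, 3), 8)*Z(0) = -27 + (-5*0²)*(-2 + 2*0) = -27 + (-5*0)*(-2 + 0) = -27 + 0*(-2) = -27 + 0 = -27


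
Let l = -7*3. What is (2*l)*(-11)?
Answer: 462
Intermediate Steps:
l = -21
(2*l)*(-11) = (2*(-21))*(-11) = -42*(-11) = 462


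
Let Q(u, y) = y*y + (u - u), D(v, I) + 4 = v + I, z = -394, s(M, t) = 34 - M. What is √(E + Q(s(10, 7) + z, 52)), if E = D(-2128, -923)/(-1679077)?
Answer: √7623391172076251/1679077 ≈ 52.000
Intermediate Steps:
D(v, I) = -4 + I + v (D(v, I) = -4 + (v + I) = -4 + (I + v) = -4 + I + v)
E = 3055/1679077 (E = (-4 - 923 - 2128)/(-1679077) = -3055*(-1/1679077) = 3055/1679077 ≈ 0.0018195)
Q(u, y) = y² (Q(u, y) = y² + 0 = y²)
√(E + Q(s(10, 7) + z, 52)) = √(3055/1679077 + 52²) = √(3055/1679077 + 2704) = √(4540227263/1679077) = √7623391172076251/1679077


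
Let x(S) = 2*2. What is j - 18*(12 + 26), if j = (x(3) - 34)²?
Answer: 216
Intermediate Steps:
x(S) = 4
j = 900 (j = (4 - 34)² = (-30)² = 900)
j - 18*(12 + 26) = 900 - 18*(12 + 26) = 900 - 18*38 = 900 - 684 = 216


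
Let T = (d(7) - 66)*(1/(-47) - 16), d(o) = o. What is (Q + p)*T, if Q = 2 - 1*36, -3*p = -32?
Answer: -1036630/47 ≈ -22056.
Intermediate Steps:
p = 32/3 (p = -⅓*(-32) = 32/3 ≈ 10.667)
Q = -34 (Q = 2 - 36 = -34)
T = 44427/47 (T = (7 - 66)*(1/(-47) - 16) = -59*(-1/47 - 16) = -59*(-753/47) = 44427/47 ≈ 945.25)
(Q + p)*T = (-34 + 32/3)*(44427/47) = -70/3*44427/47 = -1036630/47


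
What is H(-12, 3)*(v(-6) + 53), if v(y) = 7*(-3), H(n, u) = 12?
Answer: 384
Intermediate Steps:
v(y) = -21
H(-12, 3)*(v(-6) + 53) = 12*(-21 + 53) = 12*32 = 384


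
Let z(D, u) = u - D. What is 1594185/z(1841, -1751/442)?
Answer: -41448810/47969 ≈ -864.08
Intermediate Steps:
1594185/z(1841, -1751/442) = 1594185/(-1751/442 - 1*1841) = 1594185/(-1751*1/442 - 1841) = 1594185/(-103/26 - 1841) = 1594185/(-47969/26) = 1594185*(-26/47969) = -41448810/47969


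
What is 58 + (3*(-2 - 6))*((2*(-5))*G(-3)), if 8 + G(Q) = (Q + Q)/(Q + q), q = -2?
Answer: -1574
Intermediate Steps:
G(Q) = -8 + 2*Q/(-2 + Q) (G(Q) = -8 + (Q + Q)/(Q - 2) = -8 + (2*Q)/(-2 + Q) = -8 + 2*Q/(-2 + Q))
58 + (3*(-2 - 6))*((2*(-5))*G(-3)) = 58 + (3*(-2 - 6))*((2*(-5))*(2*(8 - 3*(-3))/(-2 - 3))) = 58 + (3*(-8))*(-20*(8 + 9)/(-5)) = 58 - (-240)*2*(-1/5)*17 = 58 - (-240)*(-34)/5 = 58 - 24*68 = 58 - 1632 = -1574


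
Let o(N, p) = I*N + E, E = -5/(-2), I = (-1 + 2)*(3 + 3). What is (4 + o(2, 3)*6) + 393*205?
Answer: 80656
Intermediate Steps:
I = 6 (I = 1*6 = 6)
E = 5/2 (E = -5*(-1/2) = 5/2 ≈ 2.5000)
o(N, p) = 5/2 + 6*N (o(N, p) = 6*N + 5/2 = 5/2 + 6*N)
(4 + o(2, 3)*6) + 393*205 = (4 + (5/2 + 6*2)*6) + 393*205 = (4 + (5/2 + 12)*6) + 80565 = (4 + (29/2)*6) + 80565 = (4 + 87) + 80565 = 91 + 80565 = 80656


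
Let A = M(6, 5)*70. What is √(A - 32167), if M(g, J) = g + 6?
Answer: I*√31327 ≈ 176.99*I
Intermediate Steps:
M(g, J) = 6 + g
A = 840 (A = (6 + 6)*70 = 12*70 = 840)
√(A - 32167) = √(840 - 32167) = √(-31327) = I*√31327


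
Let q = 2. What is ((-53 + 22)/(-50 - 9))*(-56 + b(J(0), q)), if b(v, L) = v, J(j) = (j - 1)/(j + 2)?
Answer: -3503/118 ≈ -29.686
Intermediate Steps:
J(j) = (-1 + j)/(2 + j)
((-53 + 22)/(-50 - 9))*(-56 + b(J(0), q)) = ((-53 + 22)/(-50 - 9))*(-56 + (-1 + 0)/(2 + 0)) = (-31/(-59))*(-56 - 1/2) = (-31*(-1/59))*(-56 + (½)*(-1)) = 31*(-56 - ½)/59 = (31/59)*(-113/2) = -3503/118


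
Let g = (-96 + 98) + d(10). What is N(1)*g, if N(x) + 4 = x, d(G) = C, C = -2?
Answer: 0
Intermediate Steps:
d(G) = -2
N(x) = -4 + x
g = 0 (g = (-96 + 98) - 2 = 2 - 2 = 0)
N(1)*g = (-4 + 1)*0 = -3*0 = 0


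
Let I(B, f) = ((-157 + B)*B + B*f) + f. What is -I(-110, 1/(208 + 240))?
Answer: -13157651/448 ≈ -29370.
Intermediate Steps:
I(B, f) = f + B*f + B*(-157 + B) (I(B, f) = (B*(-157 + B) + B*f) + f = (B*f + B*(-157 + B)) + f = f + B*f + B*(-157 + B))
-I(-110, 1/(208 + 240)) = -(1/(208 + 240) + (-110)² - 157*(-110) - 110/(208 + 240)) = -(1/448 + 12100 + 17270 - 110/448) = -(1/448 + 12100 + 17270 - 110*1/448) = -(1/448 + 12100 + 17270 - 55/224) = -1*13157651/448 = -13157651/448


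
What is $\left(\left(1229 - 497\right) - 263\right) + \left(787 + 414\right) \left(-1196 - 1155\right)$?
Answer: $-2823082$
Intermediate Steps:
$\left(\left(1229 - 497\right) - 263\right) + \left(787 + 414\right) \left(-1196 - 1155\right) = \left(732 - 263\right) + 1201 \left(-2351\right) = 469 - 2823551 = -2823082$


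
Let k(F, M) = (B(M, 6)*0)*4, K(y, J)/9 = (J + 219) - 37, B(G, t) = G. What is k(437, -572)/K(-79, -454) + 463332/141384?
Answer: 38611/11782 ≈ 3.2771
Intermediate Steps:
K(y, J) = 1638 + 9*J (K(y, J) = 9*((J + 219) - 37) = 9*((219 + J) - 37) = 9*(182 + J) = 1638 + 9*J)
k(F, M) = 0 (k(F, M) = (M*0)*4 = 0*4 = 0)
k(437, -572)/K(-79, -454) + 463332/141384 = 0/(1638 + 9*(-454)) + 463332/141384 = 0/(1638 - 4086) + 463332*(1/141384) = 0/(-2448) + 38611/11782 = 0*(-1/2448) + 38611/11782 = 0 + 38611/11782 = 38611/11782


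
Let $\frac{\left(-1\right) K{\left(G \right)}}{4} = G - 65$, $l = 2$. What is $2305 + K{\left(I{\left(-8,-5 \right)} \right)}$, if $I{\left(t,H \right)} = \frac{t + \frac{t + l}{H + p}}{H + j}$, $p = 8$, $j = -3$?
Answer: $2560$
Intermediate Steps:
$I{\left(t,H \right)} = \frac{t + \frac{2 + t}{8 + H}}{-3 + H}$ ($I{\left(t,H \right)} = \frac{t + \frac{t + 2}{H + 8}}{H - 3} = \frac{t + \frac{2 + t}{8 + H}}{-3 + H}$)
$K{\left(G \right)} = 260 - 4 G$ ($K{\left(G \right)} = - 4 \left(G - 65\right) = - 4 \left(-65 + G\right) = 260 - 4 G$)
$2305 + K{\left(I{\left(-8,-5 \right)} \right)} = 2305 + \left(260 - 4 \frac{2 + 9 \left(-8\right) - -40}{-24 + \left(-5\right)^{2} + 5 \left(-5\right)}\right) = 2305 + \left(260 - 4 \frac{2 - 72 + 40}{-24 + 25 - 25}\right) = 2305 + \left(260 - 4 \frac{1}{-24} \left(-30\right)\right) = 2305 + \left(260 - 4 \left(\left(- \frac{1}{24}\right) \left(-30\right)\right)\right) = 2305 + \left(260 - 5\right) = 2305 + 255 = 2560$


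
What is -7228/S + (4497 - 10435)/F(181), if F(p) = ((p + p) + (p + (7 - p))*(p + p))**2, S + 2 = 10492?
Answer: -15170548917/21994424960 ≈ -0.68974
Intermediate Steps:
S = 10490 (S = -2 + 10492 = 10490)
F(p) = 256*p**2 (F(p) = (2*p + 7*(2*p))**2 = (2*p + 14*p)**2 = (16*p)**2 = 256*p**2)
-7228/S + (4497 - 10435)/F(181) = -7228/10490 + (4497 - 10435)/((256*181**2)) = -7228*1/10490 - 5938/(256*32761) = -3614/5245 - 5938/8386816 = -3614/5245 - 5938*1/8386816 = -3614/5245 - 2969/4193408 = -15170548917/21994424960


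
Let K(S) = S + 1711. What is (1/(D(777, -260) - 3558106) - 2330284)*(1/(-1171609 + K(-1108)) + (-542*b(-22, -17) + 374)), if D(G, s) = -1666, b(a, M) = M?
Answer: -93136128603492769121223/4168514370632 ≈ -2.2343e+10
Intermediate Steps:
K(S) = 1711 + S
(1/(D(777, -260) - 3558106) - 2330284)*(1/(-1171609 + K(-1108)) + (-542*b(-22, -17) + 374)) = (1/(-1666 - 3558106) - 2330284)*(1/(-1171609 + (1711 - 1108)) + (-542*(-17) + 374)) = (1/(-3559772) - 2330284)*(1/(-1171609 + 603) + (9214 + 374)) = (-1/3559772 - 2330284)*(1/(-1171006) + 9588) = -8295279735249*(-1/1171006 + 9588)/3559772 = -8295279735249/3559772*11227605527/1171006 = -93136128603492769121223/4168514370632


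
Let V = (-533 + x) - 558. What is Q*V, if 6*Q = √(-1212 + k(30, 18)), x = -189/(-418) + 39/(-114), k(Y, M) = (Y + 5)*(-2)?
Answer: -113998*I*√1282/627 ≈ -6509.9*I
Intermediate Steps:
k(Y, M) = -10 - 2*Y (k(Y, M) = (5 + Y)*(-2) = -10 - 2*Y)
x = 23/209 (x = -189*(-1/418) + 39*(-1/114) = 189/418 - 13/38 = 23/209 ≈ 0.11005)
Q = I*√1282/6 (Q = √(-1212 + (-10 - 2*30))/6 = √(-1212 + (-10 - 60))/6 = √(-1212 - 70)/6 = √(-1282)/6 = (I*√1282)/6 = I*√1282/6 ≈ 5.9675*I)
V = -227996/209 (V = (-533 + 23/209) - 558 = -111374/209 - 558 = -227996/209 ≈ -1090.9)
Q*V = (I*√1282/6)*(-227996/209) = -113998*I*√1282/627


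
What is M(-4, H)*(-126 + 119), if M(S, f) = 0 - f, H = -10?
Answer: -70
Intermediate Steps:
M(S, f) = -f
M(-4, H)*(-126 + 119) = (-1*(-10))*(-126 + 119) = 10*(-7) = -70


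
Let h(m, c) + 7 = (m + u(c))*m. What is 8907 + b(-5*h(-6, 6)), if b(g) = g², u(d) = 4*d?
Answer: 339532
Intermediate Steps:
h(m, c) = -7 + m*(m + 4*c) (h(m, c) = -7 + (m + 4*c)*m = -7 + m*(m + 4*c))
8907 + b(-5*h(-6, 6)) = 8907 + (-5*(-7 + (-6)² + 4*6*(-6)))² = 8907 + (-5*(-7 + 36 - 144))² = 8907 + (-5*(-115))² = 8907 + 575² = 8907 + 330625 = 339532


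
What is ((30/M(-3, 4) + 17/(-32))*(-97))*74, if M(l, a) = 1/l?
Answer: 10397333/16 ≈ 6.4983e+5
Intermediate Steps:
((30/M(-3, 4) + 17/(-32))*(-97))*74 = ((30/(1/(-3)) + 17/(-32))*(-97))*74 = ((30/(-1/3) + 17*(-1/32))*(-97))*74 = ((30*(-3) - 17/32)*(-97))*74 = ((-90 - 17/32)*(-97))*74 = -2897/32*(-97)*74 = (281009/32)*74 = 10397333/16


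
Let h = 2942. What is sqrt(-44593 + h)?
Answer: I*sqrt(41651) ≈ 204.09*I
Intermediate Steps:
sqrt(-44593 + h) = sqrt(-44593 + 2942) = sqrt(-41651) = I*sqrt(41651)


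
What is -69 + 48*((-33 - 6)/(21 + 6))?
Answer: -415/3 ≈ -138.33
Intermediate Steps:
-69 + 48*((-33 - 6)/(21 + 6)) = -69 + 48*(-39/27) = -69 + 48*(-39*1/27) = -69 + 48*(-13/9) = -69 - 208/3 = -415/3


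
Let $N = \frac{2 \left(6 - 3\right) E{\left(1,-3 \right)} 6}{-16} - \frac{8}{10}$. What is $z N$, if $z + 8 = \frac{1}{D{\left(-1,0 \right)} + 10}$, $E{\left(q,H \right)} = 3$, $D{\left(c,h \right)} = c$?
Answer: $\frac{10721}{180} \approx 59.561$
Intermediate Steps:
$z = - \frac{71}{9}$ ($z = -8 + \frac{1}{-1 + 10} = -8 + \frac{1}{9} = - \frac{71}{9} \approx -7.8889$)
$N = - \frac{151}{20}$ ($N = \frac{2 \left(6 - 3\right) 3 \cdot 6}{-16} - \frac{8}{10} = 2 \cdot 3 \cdot 3 \cdot 6 \left(- \frac{1}{16}\right) - \frac{4}{5} = 6 \cdot 3 \cdot 6 \left(- \frac{1}{16}\right) - \frac{4}{5} = 18 \cdot 6 \left(- \frac{1}{16}\right) - \frac{4}{5} = 108 \left(- \frac{1}{16}\right) - \frac{4}{5} = - \frac{27}{4} - \frac{4}{5} = - \frac{151}{20} \approx -7.55$)
$z N = \left(- \frac{71}{9}\right) \left(- \frac{151}{20}\right) = \frac{10721}{180}$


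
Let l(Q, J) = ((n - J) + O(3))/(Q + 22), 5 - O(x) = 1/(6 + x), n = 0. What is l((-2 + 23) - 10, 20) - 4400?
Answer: -1306936/297 ≈ -4400.5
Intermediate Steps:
O(x) = 5 - 1/(6 + x)
l(Q, J) = (44/9 - J)/(22 + Q) (l(Q, J) = ((0 - J) + (29 + 5*3)/(6 + 3))/(Q + 22) = (-J + (29 + 15)/9)/(22 + Q) = (-J + (⅑)*44)/(22 + Q) = (-J + 44/9)/(22 + Q) = (44/9 - J)/(22 + Q))
l((-2 + 23) - 10, 20) - 4400 = (44/9 - 1*20)/(22 + ((-2 + 23) - 10)) - 4400 = (44/9 - 20)/(22 + (21 - 10)) - 4400 = -136/9/(22 + 11) - 4400 = -136/9/33 - 4400 = (1/33)*(-136/9) - 4400 = -136/297 - 4400 = -1306936/297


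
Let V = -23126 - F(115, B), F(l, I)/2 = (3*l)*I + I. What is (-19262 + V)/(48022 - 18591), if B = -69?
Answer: 5360/29431 ≈ 0.18212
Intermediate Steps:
F(l, I) = 2*I + 6*I*l (F(l, I) = 2*((3*l)*I + I) = 2*(3*I*l + I) = 2*(I + 3*I*l) = 2*I + 6*I*l)
V = 24622 (V = -23126 - 2*(-69)*(1 + 3*115) = -23126 - 2*(-69)*(1 + 345) = -23126 - 2*(-69)*346 = -23126 - 1*(-47748) = -23126 + 47748 = 24622)
(-19262 + V)/(48022 - 18591) = (-19262 + 24622)/(48022 - 18591) = 5360/29431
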